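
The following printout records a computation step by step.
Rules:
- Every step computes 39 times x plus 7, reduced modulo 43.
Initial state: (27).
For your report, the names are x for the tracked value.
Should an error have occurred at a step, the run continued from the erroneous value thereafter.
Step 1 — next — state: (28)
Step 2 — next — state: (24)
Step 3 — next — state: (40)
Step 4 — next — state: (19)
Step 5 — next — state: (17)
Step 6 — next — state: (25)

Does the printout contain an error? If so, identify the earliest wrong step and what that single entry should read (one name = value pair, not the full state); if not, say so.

Recomputing the run from the initial state:
step 1: x = 28
step 2: x = 24
step 3: x = 40
step 4: x = 19
step 5: x = 17
step 6: x = 25
This matches the printout at every step.

no error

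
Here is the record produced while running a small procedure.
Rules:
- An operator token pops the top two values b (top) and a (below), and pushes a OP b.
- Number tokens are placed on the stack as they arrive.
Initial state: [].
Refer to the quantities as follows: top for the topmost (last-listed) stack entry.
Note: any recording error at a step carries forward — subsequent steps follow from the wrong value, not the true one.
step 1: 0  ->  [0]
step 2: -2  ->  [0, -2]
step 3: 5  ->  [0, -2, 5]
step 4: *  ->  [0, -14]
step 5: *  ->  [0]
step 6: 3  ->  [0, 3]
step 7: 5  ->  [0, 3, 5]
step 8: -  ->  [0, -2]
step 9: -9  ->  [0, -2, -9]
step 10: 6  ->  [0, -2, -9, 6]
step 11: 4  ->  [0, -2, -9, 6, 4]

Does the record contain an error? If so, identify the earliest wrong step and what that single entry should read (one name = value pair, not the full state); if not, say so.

step 4, top = -10

Recomputing the run from the initial state:
step 1: [0]
step 2: [0, -2]
step 3: [0, -2, 5]
step 4: [0, -10]
step 5: [0]
step 6: [0, 3]
step 7: [0, 3, 5]
step 8: [0, -2]
step 9: [0, -2, -9]
step 10: [0, -2, -9, 6]
step 11: [0, -2, -9, 6, 4]
The first disagreement with the record is at step 4, where the value should be top = -10.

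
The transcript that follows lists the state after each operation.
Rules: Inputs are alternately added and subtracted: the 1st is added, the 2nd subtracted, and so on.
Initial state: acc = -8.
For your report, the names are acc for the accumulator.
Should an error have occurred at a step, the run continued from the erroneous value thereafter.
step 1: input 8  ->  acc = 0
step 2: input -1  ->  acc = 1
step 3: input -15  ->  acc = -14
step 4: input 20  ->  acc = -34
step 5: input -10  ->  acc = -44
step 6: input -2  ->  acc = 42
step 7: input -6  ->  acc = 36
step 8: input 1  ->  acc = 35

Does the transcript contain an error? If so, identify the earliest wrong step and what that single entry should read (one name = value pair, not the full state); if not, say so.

step 1: acc = -8 + 8 = 0 -> no discrepancy
step 2: acc = 0 - -1 = 1 -> checks out
step 3: acc = 1 + -15 = -14 -> in agreement
step 4: acc = -14 - 20 = -34 -> matches
step 5: acc = -34 + -10 = -44 -> confirmed correct
step 6: acc = -44 - -2 = -42 -> not what was recorded
So the first discrepancy is step 6, where the right value is acc = -42.

step 6, acc = -42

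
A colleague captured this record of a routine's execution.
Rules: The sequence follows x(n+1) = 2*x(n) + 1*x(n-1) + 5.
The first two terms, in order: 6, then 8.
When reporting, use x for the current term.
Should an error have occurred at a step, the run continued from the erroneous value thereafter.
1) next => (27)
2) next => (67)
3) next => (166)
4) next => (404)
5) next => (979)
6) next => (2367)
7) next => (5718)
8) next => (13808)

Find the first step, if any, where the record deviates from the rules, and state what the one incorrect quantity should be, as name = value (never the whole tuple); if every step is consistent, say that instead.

step 1: x = 2*(8) + (1)*(6) + (5) = 27 -> in agreement
step 2: x = 2*(27) + (1)*(8) + (5) = 67 -> checks out
step 3: x = 2*(67) + (1)*(27) + (5) = 166 -> in agreement
step 4: x = 2*(166) + (1)*(67) + (5) = 404 -> in agreement
step 5: x = 2*(404) + (1)*(166) + (5) = 979 -> same as recorded
step 6: x = 2*(979) + (1)*(404) + (5) = 2367 -> checks out
step 7: x = 2*(2367) + (1)*(979) + (5) = 5718 -> no discrepancy
step 8: x = 2*(5718) + (1)*(2367) + (5) = 13808 -> in agreement
The whole run recomputes cleanly — no discrepancies.

no error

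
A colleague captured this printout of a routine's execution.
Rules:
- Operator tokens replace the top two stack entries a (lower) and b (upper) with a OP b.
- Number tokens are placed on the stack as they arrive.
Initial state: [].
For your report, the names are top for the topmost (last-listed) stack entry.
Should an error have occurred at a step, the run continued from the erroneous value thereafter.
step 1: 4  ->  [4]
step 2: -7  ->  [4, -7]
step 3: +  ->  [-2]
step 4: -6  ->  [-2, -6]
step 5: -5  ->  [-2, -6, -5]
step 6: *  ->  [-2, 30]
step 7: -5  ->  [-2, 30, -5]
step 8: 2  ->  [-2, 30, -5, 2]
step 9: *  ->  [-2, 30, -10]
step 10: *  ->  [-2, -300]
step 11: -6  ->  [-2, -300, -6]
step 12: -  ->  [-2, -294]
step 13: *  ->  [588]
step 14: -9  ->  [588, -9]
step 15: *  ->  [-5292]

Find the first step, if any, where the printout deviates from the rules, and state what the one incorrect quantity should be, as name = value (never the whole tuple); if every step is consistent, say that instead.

step 3, top = -3

Step 1: push 4: top = 4 — no discrepancy.
Step 2: push -7: top = -7 — exactly as logged.
Step 3: 4 + -7 = -3 — a discrepancy with the printout.
That makes step 3 the first incorrect line — top = -3 is what it should show.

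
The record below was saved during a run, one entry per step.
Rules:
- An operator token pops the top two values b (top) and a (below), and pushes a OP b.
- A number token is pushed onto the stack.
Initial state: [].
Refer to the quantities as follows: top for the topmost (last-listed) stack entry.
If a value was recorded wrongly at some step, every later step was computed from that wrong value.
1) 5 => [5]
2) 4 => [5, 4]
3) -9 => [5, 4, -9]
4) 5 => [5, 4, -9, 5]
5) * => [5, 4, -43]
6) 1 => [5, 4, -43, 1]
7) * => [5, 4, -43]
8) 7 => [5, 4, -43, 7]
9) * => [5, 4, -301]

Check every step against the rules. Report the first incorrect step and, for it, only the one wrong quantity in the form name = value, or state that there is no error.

step 5, top = -45

Recomputing the run from the initial state:
step 1: [5]
step 2: [5, 4]
step 3: [5, 4, -9]
step 4: [5, 4, -9, 5]
step 5: [5, 4, -45]
step 6: [5, 4, -45, 1]
step 7: [5, 4, -45]
step 8: [5, 4, -45, 7]
step 9: [5, 4, -315]
The first disagreement with the record is at step 5, where the value should be top = -45.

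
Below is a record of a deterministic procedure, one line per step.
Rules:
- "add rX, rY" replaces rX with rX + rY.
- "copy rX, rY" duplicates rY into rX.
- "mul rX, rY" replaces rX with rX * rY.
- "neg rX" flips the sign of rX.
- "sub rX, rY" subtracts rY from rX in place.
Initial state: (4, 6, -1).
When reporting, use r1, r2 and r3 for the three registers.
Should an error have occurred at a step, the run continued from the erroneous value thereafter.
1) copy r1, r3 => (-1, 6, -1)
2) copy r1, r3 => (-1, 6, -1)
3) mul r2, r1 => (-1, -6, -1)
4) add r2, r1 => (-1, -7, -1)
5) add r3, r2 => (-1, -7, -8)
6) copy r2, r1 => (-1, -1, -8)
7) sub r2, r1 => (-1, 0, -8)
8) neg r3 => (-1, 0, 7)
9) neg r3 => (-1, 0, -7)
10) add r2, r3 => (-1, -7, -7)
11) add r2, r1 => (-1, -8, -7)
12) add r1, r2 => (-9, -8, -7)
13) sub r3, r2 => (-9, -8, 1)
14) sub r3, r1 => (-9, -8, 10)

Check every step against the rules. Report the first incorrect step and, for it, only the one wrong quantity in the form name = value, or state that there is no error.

step 8, r3 = 8

step 1: r1 = -1 -> verified
step 2: r1 = -1 -> no discrepancy
step 3: r2 = 6 * -1 = -6 -> checks out
step 4: r2 = -6 + -1 = -7 -> in agreement
step 5: r3 = -1 + -7 = -8 -> confirmed correct
step 6: r2 = -1 -> verified
step 7: r2 = -1 - -1 = 0 -> in agreement
step 8: r3 = -(-8) = 8 -> a discrepancy with the record
Conclusion: step 8 carries the first error; the entry should be r3 = 8.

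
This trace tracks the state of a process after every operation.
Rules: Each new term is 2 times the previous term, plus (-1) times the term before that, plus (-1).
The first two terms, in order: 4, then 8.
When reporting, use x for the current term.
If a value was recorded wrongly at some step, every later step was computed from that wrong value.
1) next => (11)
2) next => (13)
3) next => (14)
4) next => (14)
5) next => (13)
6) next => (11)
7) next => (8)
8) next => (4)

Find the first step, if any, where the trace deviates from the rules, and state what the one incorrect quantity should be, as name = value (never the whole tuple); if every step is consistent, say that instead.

1. x = 2*(8) + (-1)*(4) + (-1) = 11 (matches)
2. x = 2*(11) + (-1)*(8) + (-1) = 13 (same as recorded)
3. x = 2*(13) + (-1)*(11) + (-1) = 14 (exactly as logged)
4. x = 2*(14) + (-1)*(13) + (-1) = 14 (no discrepancy)
5. x = 2*(14) + (-1)*(14) + (-1) = 13 (checks out)
6. x = 2*(13) + (-1)*(14) + (-1) = 11 (checks out)
7. x = 2*(11) + (-1)*(13) + (-1) = 8 (no discrepancy)
8. x = 2*(8) + (-1)*(11) + (-1) = 4 (consistent with the trace)
Nothing is out of place; the run is error-free.

no error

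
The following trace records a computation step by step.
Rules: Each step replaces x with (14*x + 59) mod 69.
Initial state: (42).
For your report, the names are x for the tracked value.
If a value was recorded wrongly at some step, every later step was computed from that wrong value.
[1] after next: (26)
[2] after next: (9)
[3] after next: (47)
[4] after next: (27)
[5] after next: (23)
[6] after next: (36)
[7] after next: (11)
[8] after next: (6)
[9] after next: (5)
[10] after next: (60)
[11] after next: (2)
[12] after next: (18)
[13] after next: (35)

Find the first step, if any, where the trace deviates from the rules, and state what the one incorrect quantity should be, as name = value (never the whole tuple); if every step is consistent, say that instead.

no error

Recomputing the run from the initial state:
step 1: x = 26
step 2: x = 9
step 3: x = 47
step 4: x = 27
step 5: x = 23
step 6: x = 36
step 7: x = 11
step 8: x = 6
step 9: x = 5
step 10: x = 60
step 11: x = 2
step 12: x = 18
step 13: x = 35
This matches the trace at every step.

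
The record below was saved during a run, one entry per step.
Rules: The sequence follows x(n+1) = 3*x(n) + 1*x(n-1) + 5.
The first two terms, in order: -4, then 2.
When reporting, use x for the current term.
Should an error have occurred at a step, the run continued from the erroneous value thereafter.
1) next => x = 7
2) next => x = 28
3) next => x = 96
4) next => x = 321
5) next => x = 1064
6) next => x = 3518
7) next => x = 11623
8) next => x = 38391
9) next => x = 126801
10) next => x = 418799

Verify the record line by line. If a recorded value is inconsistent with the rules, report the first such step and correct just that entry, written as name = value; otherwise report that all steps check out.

step 8, x = 38392

Step 1: x = 3*(2) + (1)*(-4) + (5) = 7 — consistent with the record.
Step 2: x = 3*(7) + (1)*(2) + (5) = 28 — verified.
Step 3: x = 3*(28) + (1)*(7) + (5) = 96 — verified.
Step 4: x = 3*(96) + (1)*(28) + (5) = 321 — confirmed correct.
Step 5: x = 3*(321) + (1)*(96) + (5) = 1064 — in agreement.
Step 6: x = 3*(1064) + (1)*(321) + (5) = 3518 — checks out.
Step 7: x = 3*(3518) + (1)*(1064) + (5) = 11623 — confirmed correct.
Step 8: x = 3*(11623) + (1)*(3518) + (5) = 38392 — the recorded entry deviates here.
First incorrect step: 8; the correct value is x = 38392.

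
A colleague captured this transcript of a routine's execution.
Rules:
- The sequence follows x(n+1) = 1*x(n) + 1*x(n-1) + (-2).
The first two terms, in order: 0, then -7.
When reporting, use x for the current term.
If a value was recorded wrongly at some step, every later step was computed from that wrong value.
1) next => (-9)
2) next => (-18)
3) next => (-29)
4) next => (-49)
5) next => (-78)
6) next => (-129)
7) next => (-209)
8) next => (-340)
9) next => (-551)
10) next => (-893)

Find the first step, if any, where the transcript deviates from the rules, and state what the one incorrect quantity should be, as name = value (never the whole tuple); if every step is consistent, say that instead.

step 1: x = 1*(-7) + (1)*(0) + (-2) = -9 -> confirmed correct
step 2: x = 1*(-9) + (1)*(-7) + (-2) = -18 -> in agreement
step 3: x = 1*(-18) + (1)*(-9) + (-2) = -29 -> verified
step 4: x = 1*(-29) + (1)*(-18) + (-2) = -49 -> confirmed correct
step 5: x = 1*(-49) + (1)*(-29) + (-2) = -80 -> the transcript disagrees here
So the first discrepancy is step 5, where the right value is x = -80.

step 5, x = -80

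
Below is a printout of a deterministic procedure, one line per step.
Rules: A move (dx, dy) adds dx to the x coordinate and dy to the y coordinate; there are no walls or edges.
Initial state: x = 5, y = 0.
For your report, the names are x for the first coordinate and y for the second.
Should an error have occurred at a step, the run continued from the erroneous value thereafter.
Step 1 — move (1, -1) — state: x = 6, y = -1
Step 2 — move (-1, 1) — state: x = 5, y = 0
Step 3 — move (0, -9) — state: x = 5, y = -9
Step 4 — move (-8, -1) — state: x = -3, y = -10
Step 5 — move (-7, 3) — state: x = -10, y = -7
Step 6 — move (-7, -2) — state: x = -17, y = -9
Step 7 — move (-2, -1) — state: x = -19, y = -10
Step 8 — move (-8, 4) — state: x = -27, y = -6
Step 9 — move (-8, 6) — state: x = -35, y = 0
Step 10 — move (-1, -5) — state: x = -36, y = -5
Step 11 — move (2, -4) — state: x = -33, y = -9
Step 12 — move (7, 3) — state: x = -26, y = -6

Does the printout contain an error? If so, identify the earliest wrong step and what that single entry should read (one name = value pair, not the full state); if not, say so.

Recomputing the run from the initial state:
step 1: x = 6, y = -1
step 2: x = 5, y = 0
step 3: x = 5, y = -9
step 4: x = -3, y = -10
step 5: x = -10, y = -7
step 6: x = -17, y = -9
step 7: x = -19, y = -10
step 8: x = -27, y = -6
step 9: x = -35, y = 0
step 10: x = -36, y = -5
step 11: x = -34, y = -9
step 12: x = -27, y = -6
The first disagreement with the printout is at step 11, where the value should be x = -34.

step 11, x = -34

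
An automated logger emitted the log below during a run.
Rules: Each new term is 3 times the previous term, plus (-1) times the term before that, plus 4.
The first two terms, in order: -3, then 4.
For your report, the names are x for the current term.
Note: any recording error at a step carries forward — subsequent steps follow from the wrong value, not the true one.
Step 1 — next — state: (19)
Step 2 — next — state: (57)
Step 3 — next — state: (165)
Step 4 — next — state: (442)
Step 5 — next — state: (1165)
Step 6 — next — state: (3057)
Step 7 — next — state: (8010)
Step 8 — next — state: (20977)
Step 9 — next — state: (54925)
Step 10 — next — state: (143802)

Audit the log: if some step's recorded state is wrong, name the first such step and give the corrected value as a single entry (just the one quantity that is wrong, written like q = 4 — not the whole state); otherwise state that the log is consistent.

step 3, x = 156

Recomputing the run from the initial state:
step 1: x = 19
step 2: x = 57
step 3: x = 156
step 4: x = 415
step 5: x = 1093
step 6: x = 2868
step 7: x = 7515
step 8: x = 19681
step 9: x = 51532
step 10: x = 134919
The first disagreement with the log is at step 3, where the value should be x = 156.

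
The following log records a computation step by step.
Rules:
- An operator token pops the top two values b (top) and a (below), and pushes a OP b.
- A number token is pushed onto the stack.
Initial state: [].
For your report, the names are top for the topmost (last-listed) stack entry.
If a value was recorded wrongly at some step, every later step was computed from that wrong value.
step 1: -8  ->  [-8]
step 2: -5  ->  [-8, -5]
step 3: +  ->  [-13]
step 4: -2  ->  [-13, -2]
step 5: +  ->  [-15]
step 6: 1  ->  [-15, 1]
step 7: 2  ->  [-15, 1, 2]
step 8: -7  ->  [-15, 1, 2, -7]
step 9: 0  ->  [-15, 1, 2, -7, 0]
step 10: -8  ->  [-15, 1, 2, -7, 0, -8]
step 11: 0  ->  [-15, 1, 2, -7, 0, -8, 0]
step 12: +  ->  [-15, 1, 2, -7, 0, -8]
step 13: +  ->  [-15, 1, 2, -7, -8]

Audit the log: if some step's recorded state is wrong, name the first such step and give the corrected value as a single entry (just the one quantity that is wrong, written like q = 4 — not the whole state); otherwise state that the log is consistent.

no error

Recomputing the run from the initial state:
step 1: [-8]
step 2: [-8, -5]
step 3: [-13]
step 4: [-13, -2]
step 5: [-15]
step 6: [-15, 1]
step 7: [-15, 1, 2]
step 8: [-15, 1, 2, -7]
step 9: [-15, 1, 2, -7, 0]
step 10: [-15, 1, 2, -7, 0, -8]
step 11: [-15, 1, 2, -7, 0, -8, 0]
step 12: [-15, 1, 2, -7, 0, -8]
step 13: [-15, 1, 2, -7, -8]
This matches the log at every step.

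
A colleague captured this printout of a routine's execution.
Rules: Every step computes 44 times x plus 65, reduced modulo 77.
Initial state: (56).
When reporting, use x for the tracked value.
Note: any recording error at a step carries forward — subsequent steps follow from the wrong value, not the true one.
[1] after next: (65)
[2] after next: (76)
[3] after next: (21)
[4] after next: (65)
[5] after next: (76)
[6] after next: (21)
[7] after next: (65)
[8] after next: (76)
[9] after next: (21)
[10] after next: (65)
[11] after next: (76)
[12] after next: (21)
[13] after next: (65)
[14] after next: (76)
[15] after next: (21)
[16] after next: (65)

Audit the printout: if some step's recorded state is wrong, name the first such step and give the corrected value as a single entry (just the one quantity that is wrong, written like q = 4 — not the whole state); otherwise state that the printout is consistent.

no error

Recomputing the run from the initial state:
step 1: x = 65
step 2: x = 76
step 3: x = 21
step 4: x = 65
step 5: x = 76
step 6: x = 21
step 7: x = 65
step 8: x = 76
step 9: x = 21
step 10: x = 65
step 11: x = 76
step 12: x = 21
step 13: x = 65
step 14: x = 76
step 15: x = 21
step 16: x = 65
This matches the printout at every step.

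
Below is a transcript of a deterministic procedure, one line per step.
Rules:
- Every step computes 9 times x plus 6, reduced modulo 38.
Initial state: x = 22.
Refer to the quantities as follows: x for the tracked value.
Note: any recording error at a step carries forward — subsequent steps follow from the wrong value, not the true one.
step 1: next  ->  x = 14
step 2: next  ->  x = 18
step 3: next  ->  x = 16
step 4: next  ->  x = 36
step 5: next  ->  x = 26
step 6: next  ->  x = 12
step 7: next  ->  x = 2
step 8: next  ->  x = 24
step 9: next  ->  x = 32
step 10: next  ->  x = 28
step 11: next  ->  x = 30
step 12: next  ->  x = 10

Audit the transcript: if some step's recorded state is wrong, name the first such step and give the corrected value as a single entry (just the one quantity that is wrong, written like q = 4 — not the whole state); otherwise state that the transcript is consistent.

step 7, x = 0

Recomputing the run from the initial state:
step 1: x = 14
step 2: x = 18
step 3: x = 16
step 4: x = 36
step 5: x = 26
step 6: x = 12
step 7: x = 0
step 8: x = 6
step 9: x = 22
step 10: x = 14
step 11: x = 18
step 12: x = 16
The first disagreement with the transcript is at step 7, where the value should be x = 0.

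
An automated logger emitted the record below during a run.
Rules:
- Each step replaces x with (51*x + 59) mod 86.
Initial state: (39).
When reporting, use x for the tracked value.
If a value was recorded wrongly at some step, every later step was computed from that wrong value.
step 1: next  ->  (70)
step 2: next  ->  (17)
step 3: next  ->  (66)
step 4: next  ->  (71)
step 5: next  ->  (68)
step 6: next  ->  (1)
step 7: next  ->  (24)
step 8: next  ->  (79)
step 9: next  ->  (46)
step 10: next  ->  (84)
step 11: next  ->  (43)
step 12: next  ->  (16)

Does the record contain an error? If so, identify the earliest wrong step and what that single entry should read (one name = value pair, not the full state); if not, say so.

step 10, x = 83

Recomputing the run from the initial state:
step 1: x = 70
step 2: x = 17
step 3: x = 66
step 4: x = 71
step 5: x = 68
step 6: x = 1
step 7: x = 24
step 8: x = 79
step 9: x = 46
step 10: x = 83
step 11: x = 78
step 12: x = 81
The first disagreement with the record is at step 10, where the value should be x = 83.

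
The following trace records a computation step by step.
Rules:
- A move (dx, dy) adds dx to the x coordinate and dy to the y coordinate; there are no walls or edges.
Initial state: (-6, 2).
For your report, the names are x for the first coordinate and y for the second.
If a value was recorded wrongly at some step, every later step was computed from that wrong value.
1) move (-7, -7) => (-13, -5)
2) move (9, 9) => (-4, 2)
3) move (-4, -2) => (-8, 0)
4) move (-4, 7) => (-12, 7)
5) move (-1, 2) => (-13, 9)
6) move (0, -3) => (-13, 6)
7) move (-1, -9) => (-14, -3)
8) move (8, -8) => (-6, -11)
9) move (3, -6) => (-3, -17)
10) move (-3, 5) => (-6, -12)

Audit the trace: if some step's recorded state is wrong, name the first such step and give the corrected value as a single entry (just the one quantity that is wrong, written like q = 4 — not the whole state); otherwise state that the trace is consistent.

step 2, y = 4

Recomputing the run from the initial state:
step 1: x = -13, y = -5
step 2: x = -4, y = 4
step 3: x = -8, y = 2
step 4: x = -12, y = 9
step 5: x = -13, y = 11
step 6: x = -13, y = 8
step 7: x = -14, y = -1
step 8: x = -6, y = -9
step 9: x = -3, y = -15
step 10: x = -6, y = -10
The first disagreement with the trace is at step 2, where the value should be y = 4.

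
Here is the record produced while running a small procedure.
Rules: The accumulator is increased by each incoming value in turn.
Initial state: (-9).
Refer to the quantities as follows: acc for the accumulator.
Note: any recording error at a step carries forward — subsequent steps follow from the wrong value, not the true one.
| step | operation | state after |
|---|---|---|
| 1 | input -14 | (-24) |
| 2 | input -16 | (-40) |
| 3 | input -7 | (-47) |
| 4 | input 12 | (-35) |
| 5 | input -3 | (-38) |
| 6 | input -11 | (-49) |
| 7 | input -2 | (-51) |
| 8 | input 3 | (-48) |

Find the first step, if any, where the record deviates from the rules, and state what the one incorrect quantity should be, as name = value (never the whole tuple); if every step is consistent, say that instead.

step 1, acc = -23

Recomputing the run from the initial state:
step 1: acc = -23
step 2: acc = -39
step 3: acc = -46
step 4: acc = -34
step 5: acc = -37
step 6: acc = -48
step 7: acc = -50
step 8: acc = -47
The first disagreement with the record is at step 1, where the value should be acc = -23.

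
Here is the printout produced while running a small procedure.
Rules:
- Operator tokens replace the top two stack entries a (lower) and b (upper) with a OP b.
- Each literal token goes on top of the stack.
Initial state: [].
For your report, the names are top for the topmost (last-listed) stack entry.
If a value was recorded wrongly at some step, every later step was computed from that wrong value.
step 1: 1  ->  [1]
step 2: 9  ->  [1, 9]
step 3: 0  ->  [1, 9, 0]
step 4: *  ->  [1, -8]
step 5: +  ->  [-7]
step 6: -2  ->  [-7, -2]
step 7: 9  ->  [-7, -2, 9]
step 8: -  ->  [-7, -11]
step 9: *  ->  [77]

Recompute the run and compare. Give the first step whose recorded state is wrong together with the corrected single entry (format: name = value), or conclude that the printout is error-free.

Recomputing the run from the initial state:
step 1: [1]
step 2: [1, 9]
step 3: [1, 9, 0]
step 4: [1, 0]
step 5: [1]
step 6: [1, -2]
step 7: [1, -2, 9]
step 8: [1, -11]
step 9: [-11]
The first disagreement with the printout is at step 4, where the value should be top = 0.

step 4, top = 0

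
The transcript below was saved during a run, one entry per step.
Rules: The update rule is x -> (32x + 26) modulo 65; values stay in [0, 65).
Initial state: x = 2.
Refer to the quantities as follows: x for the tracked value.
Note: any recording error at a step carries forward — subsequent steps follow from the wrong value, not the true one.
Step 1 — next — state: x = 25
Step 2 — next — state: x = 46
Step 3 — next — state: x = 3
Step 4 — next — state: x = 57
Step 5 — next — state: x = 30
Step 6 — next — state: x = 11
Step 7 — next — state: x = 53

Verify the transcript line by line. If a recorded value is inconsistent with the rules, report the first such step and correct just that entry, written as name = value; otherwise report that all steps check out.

Step 1: x = (32*2 + 26) mod 65 = 25 — confirmed correct.
Step 2: x = (32*25 + 26) mod 65 = 46 — no discrepancy.
Step 3: x = (32*46 + 26) mod 65 = 3 — consistent with the transcript.
Step 4: x = (32*3 + 26) mod 65 = 57 — consistent with the transcript.
Step 5: x = (32*57 + 26) mod 65 = 30 — consistent with the transcript.
Step 6: x = (32*30 + 26) mod 65 = 11 — no discrepancy.
Step 7: x = (32*11 + 26) mod 65 = 53 — exactly as logged.
Each recorded entry agrees with the recomputation.

no error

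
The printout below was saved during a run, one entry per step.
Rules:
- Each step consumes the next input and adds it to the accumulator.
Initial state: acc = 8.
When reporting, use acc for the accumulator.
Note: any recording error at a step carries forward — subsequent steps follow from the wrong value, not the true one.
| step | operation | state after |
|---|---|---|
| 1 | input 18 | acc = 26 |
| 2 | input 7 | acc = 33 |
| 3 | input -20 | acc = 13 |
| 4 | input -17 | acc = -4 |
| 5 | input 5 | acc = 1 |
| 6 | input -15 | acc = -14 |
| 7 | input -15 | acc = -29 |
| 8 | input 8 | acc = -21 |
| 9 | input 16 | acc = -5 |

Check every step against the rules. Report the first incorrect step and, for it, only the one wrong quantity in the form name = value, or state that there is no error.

step 1: acc = 8 + 18 = 26 -> consistent with the printout
step 2: acc = 26 + 7 = 33 -> same as recorded
step 3: acc = 33 + -20 = 13 -> confirmed correct
step 4: acc = 13 + -17 = -4 -> verified
step 5: acc = -4 + 5 = 1 -> matches
step 6: acc = 1 + -15 = -14 -> consistent with the printout
step 7: acc = -14 + -15 = -29 -> in agreement
step 8: acc = -29 + 8 = -21 -> same as recorded
step 9: acc = -21 + 16 = -5 -> exactly as logged
Each recorded entry agrees with the recomputation.

no error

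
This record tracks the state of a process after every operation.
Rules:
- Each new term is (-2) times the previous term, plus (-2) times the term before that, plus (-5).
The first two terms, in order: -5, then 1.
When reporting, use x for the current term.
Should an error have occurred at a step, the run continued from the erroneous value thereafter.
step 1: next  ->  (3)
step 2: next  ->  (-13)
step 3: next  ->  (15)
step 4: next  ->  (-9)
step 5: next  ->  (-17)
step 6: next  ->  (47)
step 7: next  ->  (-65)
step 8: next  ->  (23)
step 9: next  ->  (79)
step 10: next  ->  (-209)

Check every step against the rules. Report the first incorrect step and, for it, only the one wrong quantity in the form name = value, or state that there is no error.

step 8, x = 31

Recomputing the run from the initial state:
step 1: x = 3
step 2: x = -13
step 3: x = 15
step 4: x = -9
step 5: x = -17
step 6: x = 47
step 7: x = -65
step 8: x = 31
step 9: x = 63
step 10: x = -193
The first disagreement with the record is at step 8, where the value should be x = 31.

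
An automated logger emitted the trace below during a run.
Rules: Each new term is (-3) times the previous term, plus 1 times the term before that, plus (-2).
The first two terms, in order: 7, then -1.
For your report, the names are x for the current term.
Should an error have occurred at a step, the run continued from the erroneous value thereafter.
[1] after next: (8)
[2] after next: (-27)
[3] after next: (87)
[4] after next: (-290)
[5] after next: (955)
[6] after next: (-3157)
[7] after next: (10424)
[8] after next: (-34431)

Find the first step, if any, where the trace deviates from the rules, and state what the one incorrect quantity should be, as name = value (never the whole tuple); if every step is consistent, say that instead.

1. x = -3*(-1) + (1)*(7) + (-2) = 8 (agrees with the trace)
2. x = -3*(8) + (1)*(-1) + (-2) = -27 (matches)
3. x = -3*(-27) + (1)*(8) + (-2) = 87 (consistent with the trace)
4. x = -3*(87) + (1)*(-27) + (-2) = -290 (consistent with the trace)
5. x = -3*(-290) + (1)*(87) + (-2) = 955 (consistent with the trace)
6. x = -3*(955) + (1)*(-290) + (-2) = -3157 (checks out)
7. x = -3*(-3157) + (1)*(955) + (-2) = 10424 (in agreement)
8. x = -3*(10424) + (1)*(-3157) + (-2) = -34431 (verified)
Nothing is out of place; the run is error-free.

no error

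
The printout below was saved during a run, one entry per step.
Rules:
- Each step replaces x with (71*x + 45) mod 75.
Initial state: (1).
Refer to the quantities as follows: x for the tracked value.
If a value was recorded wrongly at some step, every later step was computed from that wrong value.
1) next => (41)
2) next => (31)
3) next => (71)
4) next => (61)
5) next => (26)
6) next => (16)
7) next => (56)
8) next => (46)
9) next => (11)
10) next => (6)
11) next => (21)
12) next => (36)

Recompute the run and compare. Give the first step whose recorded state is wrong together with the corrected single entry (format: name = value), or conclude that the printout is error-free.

step 10, x = 1

Recomputing the run from the initial state:
step 1: x = 41
step 2: x = 31
step 3: x = 71
step 4: x = 61
step 5: x = 26
step 6: x = 16
step 7: x = 56
step 8: x = 46
step 9: x = 11
step 10: x = 1
step 11: x = 41
step 12: x = 31
The first disagreement with the printout is at step 10, where the value should be x = 1.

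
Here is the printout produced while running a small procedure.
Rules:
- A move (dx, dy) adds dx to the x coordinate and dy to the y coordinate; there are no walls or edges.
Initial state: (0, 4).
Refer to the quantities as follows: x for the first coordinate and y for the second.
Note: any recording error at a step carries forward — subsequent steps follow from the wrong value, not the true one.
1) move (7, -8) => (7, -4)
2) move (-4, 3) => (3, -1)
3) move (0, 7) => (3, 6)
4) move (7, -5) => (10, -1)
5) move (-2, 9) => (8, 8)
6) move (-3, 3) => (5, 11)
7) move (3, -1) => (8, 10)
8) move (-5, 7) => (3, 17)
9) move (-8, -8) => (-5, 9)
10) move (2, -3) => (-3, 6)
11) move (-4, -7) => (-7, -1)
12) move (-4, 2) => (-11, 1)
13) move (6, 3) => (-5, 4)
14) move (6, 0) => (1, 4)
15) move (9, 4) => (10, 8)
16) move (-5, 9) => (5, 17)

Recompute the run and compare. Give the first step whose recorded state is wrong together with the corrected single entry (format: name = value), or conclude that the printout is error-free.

step 4, y = 1

step 1: x = 0 + (7) = 7, y = 4 + (-8) = -4 -> no discrepancy
step 2: x = 7 + (-4) = 3, y = -4 + (3) = -1 -> same as recorded
step 3: x = 3 + (0) = 3, y = -1 + (7) = 6 -> no discrepancy
step 4: x = 3 + (7) = 10, y = 6 + (-5) = 1 -> the printout disagrees here
Step 4 is the first one off; corrected, y = 1.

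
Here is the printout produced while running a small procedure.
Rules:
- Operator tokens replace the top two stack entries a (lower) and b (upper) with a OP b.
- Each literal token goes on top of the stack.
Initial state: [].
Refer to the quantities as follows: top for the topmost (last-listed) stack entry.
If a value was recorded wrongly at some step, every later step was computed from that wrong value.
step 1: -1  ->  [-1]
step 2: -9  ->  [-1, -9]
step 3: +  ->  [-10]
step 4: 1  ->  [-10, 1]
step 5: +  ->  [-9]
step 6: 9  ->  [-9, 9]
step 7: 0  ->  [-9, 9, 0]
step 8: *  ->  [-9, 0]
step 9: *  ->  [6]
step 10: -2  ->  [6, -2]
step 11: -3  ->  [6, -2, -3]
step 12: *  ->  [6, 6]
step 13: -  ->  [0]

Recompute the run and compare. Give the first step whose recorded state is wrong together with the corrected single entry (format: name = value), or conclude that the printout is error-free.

1. push -1: top = -1 (matches)
2. push -9: top = -9 (consistent with the printout)
3. -1 + -9 = -10 (in agreement)
4. push 1: top = 1 (same as recorded)
5. -10 + 1 = -9 (checks out)
6. push 9: top = 9 (verified)
7. push 0: top = 0 (exactly as logged)
8. 9 * 0 = 0 (same as recorded)
9. -9 * 0 = 0 (a discrepancy with the printout)
The audit stops at step 9: the recorded entry is wrong and should be top = 0.

step 9, top = 0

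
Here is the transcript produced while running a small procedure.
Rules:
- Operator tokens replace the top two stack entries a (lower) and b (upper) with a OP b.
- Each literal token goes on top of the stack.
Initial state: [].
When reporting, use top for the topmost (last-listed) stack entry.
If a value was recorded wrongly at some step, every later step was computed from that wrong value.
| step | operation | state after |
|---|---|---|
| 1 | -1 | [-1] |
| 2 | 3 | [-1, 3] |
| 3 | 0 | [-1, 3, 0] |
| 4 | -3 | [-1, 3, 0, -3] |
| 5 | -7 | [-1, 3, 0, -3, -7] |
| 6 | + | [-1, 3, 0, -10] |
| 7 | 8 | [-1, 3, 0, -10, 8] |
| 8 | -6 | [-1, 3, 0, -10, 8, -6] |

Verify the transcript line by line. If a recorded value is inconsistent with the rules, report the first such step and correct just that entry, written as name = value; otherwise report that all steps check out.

1. push -1: top = -1 (verified)
2. push 3: top = 3 (matches)
3. push 0: top = 0 (confirmed correct)
4. push -3: top = -3 (checks out)
5. push -7: top = -7 (agrees with the transcript)
6. -3 + -7 = -10 (exactly as logged)
7. push 8: top = 8 (agrees with the transcript)
8. push -6: top = -6 (verified)
The whole run recomputes cleanly — no discrepancies.

no error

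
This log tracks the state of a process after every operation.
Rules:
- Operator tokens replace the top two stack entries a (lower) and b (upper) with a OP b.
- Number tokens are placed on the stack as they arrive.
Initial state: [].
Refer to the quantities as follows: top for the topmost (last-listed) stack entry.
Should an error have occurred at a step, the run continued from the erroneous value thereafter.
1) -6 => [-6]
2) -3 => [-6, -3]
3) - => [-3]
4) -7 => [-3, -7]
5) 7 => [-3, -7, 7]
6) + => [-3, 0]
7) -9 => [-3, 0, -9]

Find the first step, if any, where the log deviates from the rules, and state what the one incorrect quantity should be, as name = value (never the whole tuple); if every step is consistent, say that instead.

Step 1: push -6: top = -6 — consistent with the log.
Step 2: push -3: top = -3 — consistent with the log.
Step 3: -6 - -3 = -3 — verified.
Step 4: push -7: top = -7 — consistent with the log.
Step 5: push 7: top = 7 — confirmed correct.
Step 6: -7 + 7 = 0 — in agreement.
Step 7: push -9: top = -9 — agrees with the log.
Each recorded entry agrees with the recomputation.

no error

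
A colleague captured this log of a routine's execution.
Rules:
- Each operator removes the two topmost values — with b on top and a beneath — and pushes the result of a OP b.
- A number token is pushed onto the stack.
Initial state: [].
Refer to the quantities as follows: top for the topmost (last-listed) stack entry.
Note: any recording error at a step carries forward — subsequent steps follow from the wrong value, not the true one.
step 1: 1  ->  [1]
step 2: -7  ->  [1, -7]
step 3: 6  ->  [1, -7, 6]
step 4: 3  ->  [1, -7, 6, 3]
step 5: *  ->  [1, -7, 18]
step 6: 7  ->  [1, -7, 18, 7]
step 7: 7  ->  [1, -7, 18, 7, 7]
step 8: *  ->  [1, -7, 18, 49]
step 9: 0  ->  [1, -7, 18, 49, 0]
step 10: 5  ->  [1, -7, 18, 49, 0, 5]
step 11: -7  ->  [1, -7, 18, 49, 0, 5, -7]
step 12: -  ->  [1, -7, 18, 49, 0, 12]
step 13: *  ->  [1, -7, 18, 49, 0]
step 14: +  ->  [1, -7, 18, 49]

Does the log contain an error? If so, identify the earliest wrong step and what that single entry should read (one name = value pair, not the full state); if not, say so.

Recomputing the run from the initial state:
step 1: [1]
step 2: [1, -7]
step 3: [1, -7, 6]
step 4: [1, -7, 6, 3]
step 5: [1, -7, 18]
step 6: [1, -7, 18, 7]
step 7: [1, -7, 18, 7, 7]
step 8: [1, -7, 18, 49]
step 9: [1, -7, 18, 49, 0]
step 10: [1, -7, 18, 49, 0, 5]
step 11: [1, -7, 18, 49, 0, 5, -7]
step 12: [1, -7, 18, 49, 0, 12]
step 13: [1, -7, 18, 49, 0]
step 14: [1, -7, 18, 49]
This matches the log at every step.

no error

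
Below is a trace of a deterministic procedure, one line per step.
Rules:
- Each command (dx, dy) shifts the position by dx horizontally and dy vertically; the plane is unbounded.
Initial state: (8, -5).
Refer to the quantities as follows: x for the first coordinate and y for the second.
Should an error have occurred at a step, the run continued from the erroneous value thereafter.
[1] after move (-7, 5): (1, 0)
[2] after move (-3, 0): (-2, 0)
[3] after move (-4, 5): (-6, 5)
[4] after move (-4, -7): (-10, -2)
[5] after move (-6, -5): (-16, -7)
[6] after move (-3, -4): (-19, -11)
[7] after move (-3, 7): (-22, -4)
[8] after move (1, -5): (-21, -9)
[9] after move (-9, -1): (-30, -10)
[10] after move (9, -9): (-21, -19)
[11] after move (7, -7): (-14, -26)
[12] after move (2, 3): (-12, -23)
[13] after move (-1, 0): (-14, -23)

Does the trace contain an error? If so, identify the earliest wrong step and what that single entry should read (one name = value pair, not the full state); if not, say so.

step 13, x = -13

Step 1: x = 8 + (-7) = 1, y = -5 + (5) = 0 — exactly as logged.
Step 2: x = 1 + (-3) = -2, y = 0 + (0) = 0 — consistent with the trace.
Step 3: x = -2 + (-4) = -6, y = 0 + (5) = 5 — checks out.
Step 4: x = -6 + (-4) = -10, y = 5 + (-7) = -2 — confirmed correct.
Step 5: x = -10 + (-6) = -16, y = -2 + (-5) = -7 — checks out.
Step 6: x = -16 + (-3) = -19, y = -7 + (-4) = -11 — matches.
Step 7: x = -19 + (-3) = -22, y = -11 + (7) = -4 — checks out.
Step 8: x = -22 + (1) = -21, y = -4 + (-5) = -9 — agrees with the trace.
Step 9: x = -21 + (-9) = -30, y = -9 + (-1) = -10 — confirmed correct.
Step 10: x = -30 + (9) = -21, y = -10 + (-9) = -19 — checks out.
Step 11: x = -21 + (7) = -14, y = -19 + (-7) = -26 — no discrepancy.
Step 12: x = -14 + (2) = -12, y = -26 + (3) = -23 — agrees with the trace.
Step 13: x = -12 + (-1) = -13, y = -23 + (0) = -23 — the recorded entry deviates here.
First deviation found at step 13; the corrected entry is x = -13.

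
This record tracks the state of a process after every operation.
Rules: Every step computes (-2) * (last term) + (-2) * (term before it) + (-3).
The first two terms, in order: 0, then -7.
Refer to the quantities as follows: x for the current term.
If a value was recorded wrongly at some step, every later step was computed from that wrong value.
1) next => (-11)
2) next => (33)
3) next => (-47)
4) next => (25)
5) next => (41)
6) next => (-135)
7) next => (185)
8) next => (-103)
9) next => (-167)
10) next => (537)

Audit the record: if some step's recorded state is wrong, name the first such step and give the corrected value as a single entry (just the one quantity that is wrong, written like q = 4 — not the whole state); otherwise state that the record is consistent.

Recomputing the run from the initial state:
step 1: x = 11
step 2: x = -11
step 3: x = -3
step 4: x = 25
step 5: x = -47
step 6: x = 41
step 7: x = 9
step 8: x = -103
step 9: x = 185
step 10: x = -167
The first disagreement with the record is at step 1, where the value should be x = 11.

step 1, x = 11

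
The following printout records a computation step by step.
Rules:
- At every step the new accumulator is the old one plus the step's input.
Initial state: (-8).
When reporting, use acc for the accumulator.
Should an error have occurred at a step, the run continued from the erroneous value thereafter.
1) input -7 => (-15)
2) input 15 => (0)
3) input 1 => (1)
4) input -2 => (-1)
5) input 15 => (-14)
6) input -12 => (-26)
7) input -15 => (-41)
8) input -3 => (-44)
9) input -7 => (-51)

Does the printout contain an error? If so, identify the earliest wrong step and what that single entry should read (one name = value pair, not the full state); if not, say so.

step 5, acc = 14

Step 1: acc = -8 + -7 = -15 — same as recorded.
Step 2: acc = -15 + 15 = 0 — verified.
Step 3: acc = 0 + 1 = 1 — consistent with the printout.
Step 4: acc = 1 + -2 = -1 — consistent with the printout.
Step 5: acc = -1 + 15 = 14 — the printout disagrees here.
First incorrect step: 5; the correct value is acc = 14.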